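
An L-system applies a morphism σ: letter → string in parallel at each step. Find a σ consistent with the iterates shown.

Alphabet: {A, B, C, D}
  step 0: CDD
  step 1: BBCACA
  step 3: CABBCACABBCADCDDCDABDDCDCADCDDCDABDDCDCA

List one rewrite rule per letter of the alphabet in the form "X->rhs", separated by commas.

  step 0 ⇒ step 1: CDD ⇒ BB·CA·CA
    C ↦ BB
    D ↦ CA
    A ↦ ABD  (constrained at step 1)
    B ↦ DCD  (constrained at step 1)

A->ABD, B->DCD, C->BB, D->CA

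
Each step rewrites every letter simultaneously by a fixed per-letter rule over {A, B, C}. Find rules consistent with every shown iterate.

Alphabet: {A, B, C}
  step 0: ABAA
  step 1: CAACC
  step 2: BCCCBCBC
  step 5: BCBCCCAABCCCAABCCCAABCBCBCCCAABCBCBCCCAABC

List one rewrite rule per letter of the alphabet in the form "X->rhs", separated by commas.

A->C, B->AA, C->BC

  step 1 ⇒ step 2: CAACC ⇒ BC·C·C·BC·BC
    A ↦ C
    C ↦ BC
  step 0 ⇒ step 1: ABAA ⇒ C·AA·C·C
    B ↦ AA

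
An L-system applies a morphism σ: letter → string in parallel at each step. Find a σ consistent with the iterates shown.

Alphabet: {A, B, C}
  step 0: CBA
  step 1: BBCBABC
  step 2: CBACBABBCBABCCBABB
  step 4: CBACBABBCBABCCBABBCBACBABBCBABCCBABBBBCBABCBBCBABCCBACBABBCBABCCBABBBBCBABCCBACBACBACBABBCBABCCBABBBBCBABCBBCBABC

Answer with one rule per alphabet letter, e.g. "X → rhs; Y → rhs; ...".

  step 1 ⇒ step 2: BBCBABC ⇒ CBA·CBA·BB·CBA·BC·CBA·BB
    A ↦ BC
    B ↦ CBA
    C ↦ BB

A->BC, B->CBA, C->BB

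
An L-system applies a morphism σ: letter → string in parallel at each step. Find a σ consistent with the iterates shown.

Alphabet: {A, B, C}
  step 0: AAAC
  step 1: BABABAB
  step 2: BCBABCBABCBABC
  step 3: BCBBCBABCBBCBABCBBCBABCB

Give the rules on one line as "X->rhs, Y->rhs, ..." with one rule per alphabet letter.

A->BA, B->BC, C->B

  step 2 ⇒ step 3: BCBABCBABCBABC ⇒ BC·B·BC·BA·BC·B·BC·BA·BC·B·BC·BA·BC·B
    A ↦ BA
    B ↦ BC
    C ↦ B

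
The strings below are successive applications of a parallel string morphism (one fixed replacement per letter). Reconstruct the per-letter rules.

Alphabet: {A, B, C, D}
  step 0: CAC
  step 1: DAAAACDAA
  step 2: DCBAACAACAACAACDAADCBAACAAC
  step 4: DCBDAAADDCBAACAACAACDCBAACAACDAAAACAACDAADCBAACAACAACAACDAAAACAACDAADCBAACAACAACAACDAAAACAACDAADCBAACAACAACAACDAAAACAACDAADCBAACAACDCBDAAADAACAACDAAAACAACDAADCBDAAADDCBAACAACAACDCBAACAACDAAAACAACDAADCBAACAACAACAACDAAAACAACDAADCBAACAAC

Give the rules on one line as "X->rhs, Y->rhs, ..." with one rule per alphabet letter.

A->AAC, B->AD, C->DAA, D->DCB

  step 1 ⇒ step 2: DAAAACDAA ⇒ DCB·AAC·AAC·AAC·AAC·DAA·DCB·AAC·AAC
    A ↦ AAC
    C ↦ DAA
    D ↦ DCB
    B ↦ AD  (constrained at step 2)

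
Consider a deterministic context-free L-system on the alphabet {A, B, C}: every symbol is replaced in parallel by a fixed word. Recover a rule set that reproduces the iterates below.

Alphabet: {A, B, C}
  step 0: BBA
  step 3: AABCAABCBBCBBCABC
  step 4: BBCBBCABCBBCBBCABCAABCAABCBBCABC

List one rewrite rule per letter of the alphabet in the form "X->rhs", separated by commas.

  step 3 ⇒ step 4: AABCAABCBBCBBCABC ⇒ BBC·BBC·A·BC·BBC·BBC·A·BC·A·A·BC·A·A·BC·BBC·A·BC
    A ↦ BBC
    B ↦ A
    C ↦ BC

A->BBC, B->A, C->BC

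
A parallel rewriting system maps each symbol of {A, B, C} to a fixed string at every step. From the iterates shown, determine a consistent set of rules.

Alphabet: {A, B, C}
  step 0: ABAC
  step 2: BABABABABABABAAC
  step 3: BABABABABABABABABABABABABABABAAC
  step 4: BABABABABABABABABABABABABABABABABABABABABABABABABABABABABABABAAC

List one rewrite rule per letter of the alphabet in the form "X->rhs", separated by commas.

A->BA, B->BA, C->AC

  step 3 ⇒ step 4: BABABABABABABABABABABABABABABAAC ⇒ BA·BA·BA·BA·BA·BA·BA·BA·BA·BA·BA·BA·BA·BA·BA·BA·BA·BA·BA·BA·BA·BA·BA·BA·BA·BA·BA·BA·BA·BA·BA·AC
    A ↦ BA
    B ↦ BA
    C ↦ AC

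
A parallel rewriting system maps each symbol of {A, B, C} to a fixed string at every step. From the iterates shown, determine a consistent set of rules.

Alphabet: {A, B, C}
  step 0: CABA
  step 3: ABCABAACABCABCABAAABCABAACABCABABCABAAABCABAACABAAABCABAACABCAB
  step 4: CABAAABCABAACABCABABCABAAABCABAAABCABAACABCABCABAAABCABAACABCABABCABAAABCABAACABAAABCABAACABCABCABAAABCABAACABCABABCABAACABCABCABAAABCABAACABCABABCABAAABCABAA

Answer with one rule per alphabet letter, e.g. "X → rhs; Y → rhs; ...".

A->CAB, B->AA, C->AB

  step 3 ⇒ step 4: ABCABAACABCABCABAAABCABAACABCABABCABAAABCABAACABAAABCABAACABCAB ⇒ CAB·AA·AB·CAB·AA·CAB·CAB·AB·CAB·AA·AB·CAB·AA·AB·CAB·AA·CAB·CAB·CAB·AA·AB·CAB·AA·CAB·CAB·AB·CAB·AA·AB·CAB·AA·CAB·AA·AB·CAB·AA·CAB·CAB·CAB·AA·AB·CAB·AA·CAB·CAB·AB·CAB·AA·CAB·CAB·CAB·AA·AB·CAB·AA·CAB·CAB·AB·CAB·AA·AB·CAB·AA
    A ↦ CAB
    B ↦ AA
    C ↦ AB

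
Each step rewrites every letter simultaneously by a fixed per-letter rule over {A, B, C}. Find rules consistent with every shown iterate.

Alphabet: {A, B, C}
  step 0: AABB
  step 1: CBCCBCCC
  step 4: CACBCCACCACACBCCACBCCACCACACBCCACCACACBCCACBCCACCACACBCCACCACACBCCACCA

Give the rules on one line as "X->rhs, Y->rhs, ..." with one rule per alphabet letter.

  step 0 ⇒ step 1: AABB ⇒ CBC·CBC·C·C
    A ↦ CBC
    B ↦ C
    C ↦ CA  (constrained at step 1)

A->CBC, B->C, C->CA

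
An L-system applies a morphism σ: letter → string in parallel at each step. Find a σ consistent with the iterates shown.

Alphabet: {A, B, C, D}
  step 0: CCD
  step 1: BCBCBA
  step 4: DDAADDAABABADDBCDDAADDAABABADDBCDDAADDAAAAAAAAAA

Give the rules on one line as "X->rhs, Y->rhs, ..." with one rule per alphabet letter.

  step 0 ⇒ step 1: CCD ⇒ BC·BC·BA
    C ↦ BC
    D ↦ BA
    A ↦ AA  (constrained at step 1)
    B ↦ DD  (constrained at step 1)

A->AA, B->DD, C->BC, D->BA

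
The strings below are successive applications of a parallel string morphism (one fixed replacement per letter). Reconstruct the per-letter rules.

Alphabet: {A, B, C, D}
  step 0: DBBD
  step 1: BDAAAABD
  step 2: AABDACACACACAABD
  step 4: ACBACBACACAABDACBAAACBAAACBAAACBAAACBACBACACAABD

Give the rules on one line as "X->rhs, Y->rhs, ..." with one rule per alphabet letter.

A->AC, B->AA, C->B, D->BD

  step 1 ⇒ step 2: BDAAAABD ⇒ AA·BD·AC·AC·AC·AC·AA·BD
    A ↦ AC
    B ↦ AA
    D ↦ BD
    C ↦ B  (constrained at step 2)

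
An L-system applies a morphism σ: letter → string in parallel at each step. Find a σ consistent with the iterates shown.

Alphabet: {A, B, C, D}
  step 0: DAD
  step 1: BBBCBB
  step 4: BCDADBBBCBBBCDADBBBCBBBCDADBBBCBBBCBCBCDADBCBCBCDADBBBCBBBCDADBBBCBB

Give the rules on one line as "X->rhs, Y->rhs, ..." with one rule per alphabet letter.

A->BC, B->BC, C->DAD, D->BB

  step 0 ⇒ step 1: DAD ⇒ BB·BC·BB
    A ↦ BC
    D ↦ BB
    B ↦ BC  (constrained at step 1)
    C ↦ DAD  (constrained at step 1)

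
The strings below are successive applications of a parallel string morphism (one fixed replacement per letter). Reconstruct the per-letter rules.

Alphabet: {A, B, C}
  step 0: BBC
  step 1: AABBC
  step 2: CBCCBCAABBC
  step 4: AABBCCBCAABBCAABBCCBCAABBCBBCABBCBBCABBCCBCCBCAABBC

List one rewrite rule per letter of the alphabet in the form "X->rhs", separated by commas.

A->CBC, B->A, C->BBC

  step 1 ⇒ step 2: AABBC ⇒ CBC·CBC·A·A·BBC
    A ↦ CBC
    B ↦ A
    C ↦ BBC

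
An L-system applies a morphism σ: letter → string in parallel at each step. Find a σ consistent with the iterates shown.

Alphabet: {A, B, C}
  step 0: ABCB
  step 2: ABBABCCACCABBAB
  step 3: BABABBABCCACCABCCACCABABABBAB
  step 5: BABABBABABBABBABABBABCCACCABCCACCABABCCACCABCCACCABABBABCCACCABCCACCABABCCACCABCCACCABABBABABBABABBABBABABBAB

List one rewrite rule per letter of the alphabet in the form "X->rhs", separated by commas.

  step 2 ⇒ step 3: ABBABCCACCABBAB ⇒ B·AB·AB·B·AB·CCA·CCA·B·CCA·CCA·B·AB·AB·B·AB
    A ↦ B
    B ↦ AB
    C ↦ CCA

A->B, B->AB, C->CCA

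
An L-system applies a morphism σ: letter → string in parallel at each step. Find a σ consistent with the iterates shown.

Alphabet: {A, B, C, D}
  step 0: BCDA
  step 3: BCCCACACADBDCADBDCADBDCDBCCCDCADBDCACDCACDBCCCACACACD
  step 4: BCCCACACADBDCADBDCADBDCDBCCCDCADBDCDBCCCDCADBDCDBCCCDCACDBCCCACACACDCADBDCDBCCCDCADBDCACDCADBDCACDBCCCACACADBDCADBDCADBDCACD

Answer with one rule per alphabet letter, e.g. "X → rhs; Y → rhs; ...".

A->DBD, B->BCC, C->CA, D->CD

  step 3 ⇒ step 4: BCCCACACADBDCADBDCADBDCDBCCCDCADBDCACDCACDBCCCACACACD ⇒ BCC·CA·CA·CA·DBD·CA·DBD·CA·DBD·CD·BCC·CD·CA·DBD·CD·BCC·CD·CA·DBD·CD·BCC·CD·CA·CD·BCC·CA·CA·CA·CD·CA·DBD·CD·BCC·CD·CA·DBD·CA·CD·CA·DBD·CA·CD·BCC·CA·CA·CA·DBD·CA·DBD·CA·DBD·CA·CD
    A ↦ DBD
    B ↦ BCC
    C ↦ CA
    D ↦ CD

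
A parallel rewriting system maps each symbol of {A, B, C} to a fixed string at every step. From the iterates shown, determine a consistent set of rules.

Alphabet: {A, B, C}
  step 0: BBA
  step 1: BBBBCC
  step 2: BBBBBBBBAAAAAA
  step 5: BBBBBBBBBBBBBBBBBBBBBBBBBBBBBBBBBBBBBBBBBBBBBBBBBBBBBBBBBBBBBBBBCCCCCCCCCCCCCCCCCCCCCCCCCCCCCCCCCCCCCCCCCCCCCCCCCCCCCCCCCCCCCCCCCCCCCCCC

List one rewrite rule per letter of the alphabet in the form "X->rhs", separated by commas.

A->CC, B->BB, C->AAA

  step 1 ⇒ step 2: BBBBCC ⇒ BB·BB·BB·BB·AAA·AAA
    B ↦ BB
    C ↦ AAA
  step 0 ⇒ step 1: BBA ⇒ BB·BB·CC
    A ↦ CC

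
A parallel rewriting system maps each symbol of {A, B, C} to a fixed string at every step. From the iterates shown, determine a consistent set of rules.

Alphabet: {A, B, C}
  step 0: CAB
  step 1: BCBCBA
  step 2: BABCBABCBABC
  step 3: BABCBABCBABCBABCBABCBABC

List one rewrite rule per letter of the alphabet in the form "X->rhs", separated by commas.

  step 2 ⇒ step 3: BABCBABCBABC ⇒ BA·BC·BA·BC·BA·BC·BA·BC·BA·BC·BA·BC
    A ↦ BC
    B ↦ BA
    C ↦ BC

A->BC, B->BA, C->BC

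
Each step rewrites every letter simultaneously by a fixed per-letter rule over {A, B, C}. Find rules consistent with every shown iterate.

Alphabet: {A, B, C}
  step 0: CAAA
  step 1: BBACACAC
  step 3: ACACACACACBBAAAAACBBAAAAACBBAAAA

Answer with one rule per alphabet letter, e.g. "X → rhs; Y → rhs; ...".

  step 0 ⇒ step 1: CAAA ⇒ BB·AC·AC·AC
    A ↦ AC
    C ↦ BB
    B ↦ AA  (constrained at step 1)

A->AC, B->AA, C->BB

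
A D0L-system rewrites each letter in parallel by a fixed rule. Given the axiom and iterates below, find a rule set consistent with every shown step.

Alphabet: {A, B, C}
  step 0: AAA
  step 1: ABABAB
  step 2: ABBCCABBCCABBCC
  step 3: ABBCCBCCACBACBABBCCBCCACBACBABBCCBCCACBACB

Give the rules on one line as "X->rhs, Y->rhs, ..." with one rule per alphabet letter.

A->AB, B->BCC, C->ACB

  step 2 ⇒ step 3: ABBCCABBCCABBCC ⇒ AB·BCC·BCC·ACB·ACB·AB·BCC·BCC·ACB·ACB·AB·BCC·BCC·ACB·ACB
    A ↦ AB
    B ↦ BCC
    C ↦ ACB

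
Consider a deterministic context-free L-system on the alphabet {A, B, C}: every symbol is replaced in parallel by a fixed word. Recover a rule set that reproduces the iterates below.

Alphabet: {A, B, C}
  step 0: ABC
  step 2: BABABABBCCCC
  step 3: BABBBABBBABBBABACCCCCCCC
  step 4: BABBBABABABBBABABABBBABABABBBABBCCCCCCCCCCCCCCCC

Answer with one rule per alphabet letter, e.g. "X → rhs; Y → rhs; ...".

A->BB, B->BA, C->CC

  step 3 ⇒ step 4: BABBBABBBABBBABACCCCCCCC ⇒ BA·BB·BA·BA·BA·BB·BA·BA·BA·BB·BA·BA·BA·BB·BA·BB·CC·CC·CC·CC·CC·CC·CC·CC
    A ↦ BB
    B ↦ BA
    C ↦ CC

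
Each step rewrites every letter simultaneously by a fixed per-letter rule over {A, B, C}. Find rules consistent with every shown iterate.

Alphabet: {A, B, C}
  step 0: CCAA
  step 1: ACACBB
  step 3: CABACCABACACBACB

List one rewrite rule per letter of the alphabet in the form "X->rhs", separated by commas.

  step 0 ⇒ step 1: CCAA ⇒ AC·AC·B·B
    A ↦ B
    C ↦ AC
    B ↦ CA  (constrained at step 1)

A->B, B->CA, C->AC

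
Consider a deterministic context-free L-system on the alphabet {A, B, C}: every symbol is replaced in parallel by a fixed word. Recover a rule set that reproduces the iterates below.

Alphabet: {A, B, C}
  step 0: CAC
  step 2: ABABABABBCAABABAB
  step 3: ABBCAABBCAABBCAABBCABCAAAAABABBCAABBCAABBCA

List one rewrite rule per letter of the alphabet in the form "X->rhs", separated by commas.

  step 2 ⇒ step 3: ABABABABBCAABABAB ⇒ AB·BCA·AB·BCA·AB·BCA·AB·BCA·BCA·AAA·AB·AB·BCA·AB·BCA·AB·BCA
    A ↦ AB
    B ↦ BCA
    C ↦ AAA

A->AB, B->BCA, C->AAA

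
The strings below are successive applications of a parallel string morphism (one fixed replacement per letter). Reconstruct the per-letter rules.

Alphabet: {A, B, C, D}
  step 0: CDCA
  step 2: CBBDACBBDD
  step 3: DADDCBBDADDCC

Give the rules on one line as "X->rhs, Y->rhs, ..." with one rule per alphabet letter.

  step 2 ⇒ step 3: CBBDACBBDD ⇒ DA·D·D·C·BB·DA·D·D·C·C
    A ↦ BB
    B ↦ D
    C ↦ DA
    D ↦ C

A->BB, B->D, C->DA, D->C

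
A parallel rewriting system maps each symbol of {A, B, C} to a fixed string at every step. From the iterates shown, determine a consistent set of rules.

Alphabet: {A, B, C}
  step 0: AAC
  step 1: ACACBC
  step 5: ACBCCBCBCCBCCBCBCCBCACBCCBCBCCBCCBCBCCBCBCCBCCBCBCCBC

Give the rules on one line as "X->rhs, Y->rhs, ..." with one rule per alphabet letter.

  step 0 ⇒ step 1: AAC ⇒ AC·AC·BC
    A ↦ AC
    C ↦ BC
    B ↦ C  (constrained at step 1)

A->AC, B->C, C->BC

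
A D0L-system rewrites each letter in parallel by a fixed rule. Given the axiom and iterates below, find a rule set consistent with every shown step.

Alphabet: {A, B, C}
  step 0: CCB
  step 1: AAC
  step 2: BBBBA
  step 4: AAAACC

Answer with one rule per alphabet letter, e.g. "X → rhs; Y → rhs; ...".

  step 1 ⇒ step 2: AAC ⇒ BB·BB·A
    A ↦ BB
    C ↦ A
  step 0 ⇒ step 1: CCB ⇒ A·A·C
    B ↦ C

A->BB, B->C, C->A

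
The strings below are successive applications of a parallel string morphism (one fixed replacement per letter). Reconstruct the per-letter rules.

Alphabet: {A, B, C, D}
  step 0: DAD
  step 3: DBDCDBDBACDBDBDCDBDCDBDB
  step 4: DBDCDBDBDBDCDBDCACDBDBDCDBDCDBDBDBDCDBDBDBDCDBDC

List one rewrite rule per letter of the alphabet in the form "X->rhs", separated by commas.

  step 3 ⇒ step 4: DBDCDBDBACDBDBDCDBDCDBDB ⇒ DB·DC·DB·DB·DB·DC·DB·DC·AC·DB·DB·DC·DB·DC·DB·DB·DB·DC·DB·DB·DB·DC·DB·DC
    A ↦ AC
    B ↦ DC
    C ↦ DB
    D ↦ DB

A->AC, B->DC, C->DB, D->DB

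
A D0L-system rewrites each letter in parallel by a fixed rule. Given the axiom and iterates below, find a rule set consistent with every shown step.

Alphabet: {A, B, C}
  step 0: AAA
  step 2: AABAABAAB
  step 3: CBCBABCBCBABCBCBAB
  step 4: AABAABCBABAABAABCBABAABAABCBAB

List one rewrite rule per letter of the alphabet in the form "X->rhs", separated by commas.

  step 3 ⇒ step 4: CBCBABCBCBABCBCBAB ⇒ A·AB·A·AB·CB·AB·A·AB·A·AB·CB·AB·A·AB·A·AB·CB·AB
    A ↦ CB
    B ↦ AB
    C ↦ A

A->CB, B->AB, C->A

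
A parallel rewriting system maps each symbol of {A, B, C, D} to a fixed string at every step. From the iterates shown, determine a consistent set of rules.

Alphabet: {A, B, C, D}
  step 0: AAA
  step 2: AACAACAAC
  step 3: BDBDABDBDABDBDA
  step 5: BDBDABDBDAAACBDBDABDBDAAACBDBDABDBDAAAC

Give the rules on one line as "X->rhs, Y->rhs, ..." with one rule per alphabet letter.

  step 2 ⇒ step 3: AACAACAAC ⇒ BD·BD·A·BD·BD·A·BD·BD·A
    A ↦ BD
    C ↦ A
    B ↦ A  (constrained at step 3)
    D ↦ AC  (constrained at step 3)

A->BD, B->A, C->A, D->AC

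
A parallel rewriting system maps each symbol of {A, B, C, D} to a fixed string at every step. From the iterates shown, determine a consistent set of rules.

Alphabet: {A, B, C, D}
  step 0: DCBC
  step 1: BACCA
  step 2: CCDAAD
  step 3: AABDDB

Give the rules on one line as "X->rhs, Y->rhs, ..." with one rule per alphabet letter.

A->D, B->CC, C->A, D->B

  step 2 ⇒ step 3: CCDAAD ⇒ A·A·B·D·D·B
    A ↦ D
    C ↦ A
    D ↦ B
  step 0 ⇒ step 1: DCBC ⇒ B·A·CC·A
    B ↦ CC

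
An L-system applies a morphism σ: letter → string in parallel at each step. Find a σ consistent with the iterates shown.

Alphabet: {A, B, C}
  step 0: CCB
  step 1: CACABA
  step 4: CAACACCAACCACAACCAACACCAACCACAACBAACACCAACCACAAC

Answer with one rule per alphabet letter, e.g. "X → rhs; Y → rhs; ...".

  step 0 ⇒ step 1: CCB ⇒ CA·CA·BA
    B ↦ BA
    C ↦ CA
    A ↦ AC  (constrained at step 1)

A->AC, B->BA, C->CA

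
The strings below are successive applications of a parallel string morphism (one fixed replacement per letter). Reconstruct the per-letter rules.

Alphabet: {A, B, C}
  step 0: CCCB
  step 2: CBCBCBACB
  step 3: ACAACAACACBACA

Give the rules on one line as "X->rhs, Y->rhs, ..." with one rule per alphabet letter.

A->CB, B->CA, C->A

  step 2 ⇒ step 3: CBCBCBACB ⇒ A·CA·A·CA·A·CA·CB·A·CA
    A ↦ CB
    B ↦ CA
    C ↦ A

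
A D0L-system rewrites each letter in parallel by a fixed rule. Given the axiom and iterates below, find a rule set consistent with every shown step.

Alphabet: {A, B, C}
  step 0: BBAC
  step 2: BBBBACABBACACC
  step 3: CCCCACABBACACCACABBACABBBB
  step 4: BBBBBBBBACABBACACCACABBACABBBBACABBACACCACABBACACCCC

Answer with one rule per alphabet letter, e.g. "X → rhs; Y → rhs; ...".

  step 3 ⇒ step 4: CCCCACABBACACCACABBACABBBB ⇒ BB·BB·BB·BB·ACA·BB·ACA·C·C·ACA·BB·ACA·BB·BB·ACA·BB·ACA·C·C·ACA·BB·ACA·C·C·C·C
    A ↦ ACA
    B ↦ C
    C ↦ BB

A->ACA, B->C, C->BB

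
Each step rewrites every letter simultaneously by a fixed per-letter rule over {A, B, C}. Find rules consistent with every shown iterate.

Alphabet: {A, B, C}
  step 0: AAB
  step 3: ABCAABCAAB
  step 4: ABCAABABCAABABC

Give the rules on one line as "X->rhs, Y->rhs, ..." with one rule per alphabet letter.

A->AB, B->C, C->A

  step 3 ⇒ step 4: ABCAABCAAB ⇒ AB·C·A·AB·AB·C·A·AB·AB·C
    A ↦ AB
    B ↦ C
    C ↦ A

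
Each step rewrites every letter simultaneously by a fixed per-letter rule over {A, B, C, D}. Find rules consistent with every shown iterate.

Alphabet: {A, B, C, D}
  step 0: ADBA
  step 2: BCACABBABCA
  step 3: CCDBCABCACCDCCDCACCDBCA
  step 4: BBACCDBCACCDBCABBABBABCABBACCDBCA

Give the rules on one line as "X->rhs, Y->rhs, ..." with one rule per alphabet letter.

  step 3 ⇒ step 4: CCDBCABCACCDCCDCACCDBCA ⇒ B·B·A·CCD·B·CA·CCD·B·CA·B·B·A·B·B·A·B·CA·B·B·A·CCD·B·CA
    A ↦ CA
    B ↦ CCD
    C ↦ B
    D ↦ A

A->CA, B->CCD, C->B, D->A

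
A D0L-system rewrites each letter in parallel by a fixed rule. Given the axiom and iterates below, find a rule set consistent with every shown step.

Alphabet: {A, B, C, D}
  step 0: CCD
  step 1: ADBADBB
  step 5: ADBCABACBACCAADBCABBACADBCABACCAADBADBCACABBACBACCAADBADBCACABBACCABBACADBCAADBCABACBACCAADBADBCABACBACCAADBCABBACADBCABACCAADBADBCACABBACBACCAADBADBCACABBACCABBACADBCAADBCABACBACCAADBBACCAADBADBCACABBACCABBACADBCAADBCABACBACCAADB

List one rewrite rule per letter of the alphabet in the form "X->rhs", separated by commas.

A->CA, B->BAC, C->ADB, D->B

  step 0 ⇒ step 1: CCD ⇒ ADB·ADB·B
    C ↦ ADB
    D ↦ B
    A ↦ CA  (constrained at step 1)
    B ↦ BAC  (constrained at step 1)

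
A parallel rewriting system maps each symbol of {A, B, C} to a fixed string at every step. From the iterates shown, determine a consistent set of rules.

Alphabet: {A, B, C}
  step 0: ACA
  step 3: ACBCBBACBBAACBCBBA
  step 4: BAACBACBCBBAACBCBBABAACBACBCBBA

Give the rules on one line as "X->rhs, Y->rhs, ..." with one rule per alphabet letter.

  step 3 ⇒ step 4: ACBCBBACBBAACBCBBA ⇒ BA·A·CB·A·CB·CB·BA·A·CB·CB·BA·BA·A·CB·A·CB·CB·BA
    A ↦ BA
    B ↦ CB
    C ↦ A

A->BA, B->CB, C->A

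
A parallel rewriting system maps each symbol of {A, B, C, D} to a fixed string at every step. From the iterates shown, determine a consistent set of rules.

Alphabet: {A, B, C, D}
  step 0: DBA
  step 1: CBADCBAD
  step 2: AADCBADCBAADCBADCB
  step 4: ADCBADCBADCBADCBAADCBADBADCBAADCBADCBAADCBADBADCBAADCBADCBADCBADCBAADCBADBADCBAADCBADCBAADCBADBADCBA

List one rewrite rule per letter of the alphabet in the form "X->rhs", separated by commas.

  step 1 ⇒ step 2: CBADCBAD ⇒ A·ADC·BAD·CB·A·ADC·BAD·CB
    A ↦ BAD
    B ↦ ADC
    C ↦ A
    D ↦ CB

A->BAD, B->ADC, C->A, D->CB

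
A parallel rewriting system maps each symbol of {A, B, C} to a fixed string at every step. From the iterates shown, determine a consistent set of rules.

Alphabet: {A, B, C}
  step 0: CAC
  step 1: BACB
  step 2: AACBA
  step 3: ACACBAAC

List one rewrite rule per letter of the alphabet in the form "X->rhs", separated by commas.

  step 2 ⇒ step 3: AACBA ⇒ AC·AC·B·A·AC
    A ↦ AC
    B ↦ A
    C ↦ B

A->AC, B->A, C->B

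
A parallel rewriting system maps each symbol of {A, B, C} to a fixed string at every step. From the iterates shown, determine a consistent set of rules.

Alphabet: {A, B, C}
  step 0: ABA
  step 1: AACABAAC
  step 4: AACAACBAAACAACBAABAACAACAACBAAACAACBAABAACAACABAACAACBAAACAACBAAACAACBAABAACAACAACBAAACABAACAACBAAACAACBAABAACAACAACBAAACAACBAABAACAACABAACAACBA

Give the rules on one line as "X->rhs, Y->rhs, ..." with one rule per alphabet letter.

  step 0 ⇒ step 1: ABA ⇒ AAC·AB·AAC
    A ↦ AAC
    B ↦ AB
    C ↦ BA  (constrained at step 1)

A->AAC, B->AB, C->BA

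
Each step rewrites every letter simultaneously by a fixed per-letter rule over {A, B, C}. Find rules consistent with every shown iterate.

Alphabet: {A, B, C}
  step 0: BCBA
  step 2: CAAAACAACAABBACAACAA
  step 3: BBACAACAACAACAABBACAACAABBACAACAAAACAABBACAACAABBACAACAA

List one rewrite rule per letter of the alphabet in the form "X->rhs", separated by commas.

A->CAA, B->A, C->BBA

  step 2 ⇒ step 3: CAAAACAACAABBACAACAA ⇒ BBA·CAA·CAA·CAA·CAA·BBA·CAA·CAA·BBA·CAA·CAA·A·A·CAA·BBA·CAA·CAA·BBA·CAA·CAA
    A ↦ CAA
    B ↦ A
    C ↦ BBA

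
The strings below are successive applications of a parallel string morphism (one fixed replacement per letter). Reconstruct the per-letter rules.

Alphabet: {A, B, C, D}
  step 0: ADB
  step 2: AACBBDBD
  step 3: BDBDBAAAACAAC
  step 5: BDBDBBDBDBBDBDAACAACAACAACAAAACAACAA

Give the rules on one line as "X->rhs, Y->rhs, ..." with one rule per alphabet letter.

  step 2 ⇒ step 3: AACBBDBD ⇒ BD·BD·B·AA·AA·C·AA·C
    A ↦ BD
    B ↦ AA
    C ↦ B
    D ↦ C

A->BD, B->AA, C->B, D->C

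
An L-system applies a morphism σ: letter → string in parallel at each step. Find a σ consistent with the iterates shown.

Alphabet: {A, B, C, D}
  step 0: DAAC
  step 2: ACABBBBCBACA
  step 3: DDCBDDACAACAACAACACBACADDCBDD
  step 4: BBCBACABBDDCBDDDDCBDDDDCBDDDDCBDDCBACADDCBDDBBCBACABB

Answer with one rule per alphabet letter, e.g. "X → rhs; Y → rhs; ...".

  step 3 ⇒ step 4: DDCBDDACAACAACAACACBACADDCBDD ⇒ B·B·CB·ACA·B·B·DD·CB·DD·DD·CB·DD·DD·CB·DD·DD·CB·DD·CB·ACA·DD·CB·DD·B·B·CB·ACA·B·B
    A ↦ DD
    B ↦ ACA
    C ↦ CB
    D ↦ B

A->DD, B->ACA, C->CB, D->B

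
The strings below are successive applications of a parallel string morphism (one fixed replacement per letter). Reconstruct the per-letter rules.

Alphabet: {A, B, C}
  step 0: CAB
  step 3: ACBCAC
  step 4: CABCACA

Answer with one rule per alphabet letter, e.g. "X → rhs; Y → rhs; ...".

A->C, B->BC, C->A

  step 3 ⇒ step 4: ACBCAC ⇒ C·A·BC·A·C·A
    A ↦ C
    B ↦ BC
    C ↦ A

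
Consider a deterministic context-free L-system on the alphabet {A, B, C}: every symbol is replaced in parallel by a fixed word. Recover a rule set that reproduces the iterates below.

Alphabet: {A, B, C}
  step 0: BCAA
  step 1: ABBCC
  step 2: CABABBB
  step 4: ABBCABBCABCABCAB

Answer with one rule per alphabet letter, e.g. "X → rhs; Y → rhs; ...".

  step 1 ⇒ step 2: ABBCC ⇒ C·AB·AB·B·B
    A ↦ C
    B ↦ AB
    C ↦ B

A->C, B->AB, C->B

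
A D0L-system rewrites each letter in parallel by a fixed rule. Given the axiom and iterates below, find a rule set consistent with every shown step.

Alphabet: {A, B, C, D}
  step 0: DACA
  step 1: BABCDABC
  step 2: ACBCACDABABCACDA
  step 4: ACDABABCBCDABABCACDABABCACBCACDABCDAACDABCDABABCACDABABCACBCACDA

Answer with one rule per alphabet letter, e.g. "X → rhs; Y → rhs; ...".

  step 1 ⇒ step 2: BABCDABC ⇒ AC·BC·AC·DA·BA·BC·AC·DA
    A ↦ BC
    B ↦ AC
    C ↦ DA
    D ↦ BA

A->BC, B->AC, C->DA, D->BA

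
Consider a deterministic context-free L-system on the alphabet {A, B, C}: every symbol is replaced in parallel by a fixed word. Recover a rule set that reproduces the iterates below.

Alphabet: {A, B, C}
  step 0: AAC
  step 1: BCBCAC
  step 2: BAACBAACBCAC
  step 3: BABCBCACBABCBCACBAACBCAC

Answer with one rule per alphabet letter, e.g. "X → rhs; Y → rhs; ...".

  step 2 ⇒ step 3: BAACBAACBCAC ⇒ BA·BC·BC·AC·BA·BC·BC·AC·BA·AC·BC·AC
    A ↦ BC
    B ↦ BA
    C ↦ AC

A->BC, B->BA, C->AC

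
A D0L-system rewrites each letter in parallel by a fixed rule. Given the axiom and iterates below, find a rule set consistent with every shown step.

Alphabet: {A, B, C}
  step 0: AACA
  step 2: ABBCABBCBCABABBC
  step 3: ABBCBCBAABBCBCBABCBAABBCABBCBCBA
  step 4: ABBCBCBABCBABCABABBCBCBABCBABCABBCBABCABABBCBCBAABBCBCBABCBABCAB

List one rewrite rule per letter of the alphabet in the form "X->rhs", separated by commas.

  step 3 ⇒ step 4: ABBCBCBAABBCBCBABCBAABBCABBCBCBA ⇒ AB·BC·BC·BA·BC·BA·BC·AB·AB·BC·BC·BA·BC·BA·BC·AB·BC·BA·BC·AB·AB·BC·BC·BA·AB·BC·BC·BA·BC·BA·BC·AB
    A ↦ AB
    B ↦ BC
    C ↦ BA

A->AB, B->BC, C->BA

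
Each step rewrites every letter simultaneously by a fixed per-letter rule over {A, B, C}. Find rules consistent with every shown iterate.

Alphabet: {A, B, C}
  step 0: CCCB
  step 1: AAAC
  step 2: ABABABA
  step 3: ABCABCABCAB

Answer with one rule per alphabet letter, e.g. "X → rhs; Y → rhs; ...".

A->AB, B->C, C->A

  step 2 ⇒ step 3: ABABABA ⇒ AB·C·AB·C·AB·C·AB
    A ↦ AB
    B ↦ C
  step 0 ⇒ step 1: CCCB ⇒ A·A·A·C
    C ↦ A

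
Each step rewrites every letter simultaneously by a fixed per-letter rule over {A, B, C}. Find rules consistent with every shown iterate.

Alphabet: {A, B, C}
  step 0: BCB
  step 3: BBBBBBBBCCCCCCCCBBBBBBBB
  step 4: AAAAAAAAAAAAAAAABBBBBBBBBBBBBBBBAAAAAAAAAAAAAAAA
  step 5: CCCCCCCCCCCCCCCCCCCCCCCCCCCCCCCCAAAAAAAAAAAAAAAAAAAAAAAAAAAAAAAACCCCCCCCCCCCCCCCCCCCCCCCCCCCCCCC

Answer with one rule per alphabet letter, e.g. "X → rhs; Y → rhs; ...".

  step 4 ⇒ step 5: AAAAAAAAAAAAAAAABBBBBBBBBBBBBBBBAAAAAAAAAAAAAAAA ⇒ CC·CC·CC·CC·CC·CC·CC·CC·CC·CC·CC·CC·CC·CC·CC·CC·AA·AA·AA·AA·AA·AA·AA·AA·AA·AA·AA·AA·AA·AA·AA·AA·CC·CC·CC·CC·CC·CC·CC·CC·CC·CC·CC·CC·CC·CC·CC·CC
    A ↦ CC
    B ↦ AA
  step 3 ⇒ step 4: BBBBBBBBCCCCCCCCBBBBBBBB ⇒ AA·AA·AA·AA·AA·AA·AA·AA·BB·BB·BB·BB·BB·BB·BB·BB·AA·AA·AA·AA·AA·AA·AA·AA
    C ↦ BB

A->CC, B->AA, C->BB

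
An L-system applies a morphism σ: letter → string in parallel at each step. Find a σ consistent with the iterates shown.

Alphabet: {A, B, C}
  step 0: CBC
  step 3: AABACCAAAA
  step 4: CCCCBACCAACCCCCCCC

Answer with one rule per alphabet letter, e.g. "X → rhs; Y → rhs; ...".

A->CC, B->BA, C->A

  step 3 ⇒ step 4: AABACCAAAA ⇒ CC·CC·BA·CC·A·A·CC·CC·CC·CC
    A ↦ CC
    B ↦ BA
    C ↦ A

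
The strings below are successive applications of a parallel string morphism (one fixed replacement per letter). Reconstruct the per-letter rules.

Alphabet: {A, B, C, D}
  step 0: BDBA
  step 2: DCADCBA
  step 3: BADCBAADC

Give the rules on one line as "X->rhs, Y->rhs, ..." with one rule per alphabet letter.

A->DC, B->A, C->A, D->B

  step 2 ⇒ step 3: DCADCBA ⇒ B·A·DC·B·A·A·DC
    A ↦ DC
    B ↦ A
    C ↦ A
    D ↦ B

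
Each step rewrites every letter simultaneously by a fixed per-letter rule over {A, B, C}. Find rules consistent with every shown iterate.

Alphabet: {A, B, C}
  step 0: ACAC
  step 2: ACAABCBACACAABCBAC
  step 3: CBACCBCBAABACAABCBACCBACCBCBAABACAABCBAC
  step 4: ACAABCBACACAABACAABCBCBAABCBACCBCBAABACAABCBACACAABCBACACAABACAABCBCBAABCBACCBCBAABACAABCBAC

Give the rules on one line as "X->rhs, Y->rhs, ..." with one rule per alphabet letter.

A->CB, B->AAB, C->AC

  step 3 ⇒ step 4: CBACCBCBAABACAABCBACCBACCBCBAABACAABCBAC ⇒ AC·AAB·CB·AC·AC·AAB·AC·AAB·CB·CB·AAB·CB·AC·CB·CB·AAB·AC·AAB·CB·AC·AC·AAB·CB·AC·AC·AAB·AC·AAB·CB·CB·AAB·CB·AC·CB·CB·AAB·AC·AAB·CB·AC
    A ↦ CB
    B ↦ AAB
    C ↦ AC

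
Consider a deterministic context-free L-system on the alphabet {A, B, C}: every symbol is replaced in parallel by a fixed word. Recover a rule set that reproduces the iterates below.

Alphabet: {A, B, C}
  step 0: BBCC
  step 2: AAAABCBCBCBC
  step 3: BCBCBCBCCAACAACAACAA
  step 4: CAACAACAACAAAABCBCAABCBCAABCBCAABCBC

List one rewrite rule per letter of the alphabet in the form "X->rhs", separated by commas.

A->BC, B->C, C->AA

  step 3 ⇒ step 4: BCBCBCBCCAACAACAACAA ⇒ C·AA·C·AA·C·AA·C·AA·AA·BC·BC·AA·BC·BC·AA·BC·BC·AA·BC·BC
    A ↦ BC
    B ↦ C
    C ↦ AA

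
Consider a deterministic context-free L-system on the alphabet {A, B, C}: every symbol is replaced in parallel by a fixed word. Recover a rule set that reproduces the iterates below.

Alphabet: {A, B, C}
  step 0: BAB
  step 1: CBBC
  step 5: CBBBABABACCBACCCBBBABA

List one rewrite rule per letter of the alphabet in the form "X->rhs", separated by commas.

A->BB, B->C, C->BA

  step 0 ⇒ step 1: BAB ⇒ C·BB·C
    A ↦ BB
    B ↦ C
    C ↦ BA  (constrained at step 1)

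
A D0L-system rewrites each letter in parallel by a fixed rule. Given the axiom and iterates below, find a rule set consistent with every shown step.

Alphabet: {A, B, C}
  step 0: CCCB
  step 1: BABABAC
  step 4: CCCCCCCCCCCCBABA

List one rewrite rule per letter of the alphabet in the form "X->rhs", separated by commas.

A->C, B->C, C->BA

  step 0 ⇒ step 1: CCCB ⇒ BA·BA·BA·C
    B ↦ C
    C ↦ BA
    A ↦ C  (constrained at step 1)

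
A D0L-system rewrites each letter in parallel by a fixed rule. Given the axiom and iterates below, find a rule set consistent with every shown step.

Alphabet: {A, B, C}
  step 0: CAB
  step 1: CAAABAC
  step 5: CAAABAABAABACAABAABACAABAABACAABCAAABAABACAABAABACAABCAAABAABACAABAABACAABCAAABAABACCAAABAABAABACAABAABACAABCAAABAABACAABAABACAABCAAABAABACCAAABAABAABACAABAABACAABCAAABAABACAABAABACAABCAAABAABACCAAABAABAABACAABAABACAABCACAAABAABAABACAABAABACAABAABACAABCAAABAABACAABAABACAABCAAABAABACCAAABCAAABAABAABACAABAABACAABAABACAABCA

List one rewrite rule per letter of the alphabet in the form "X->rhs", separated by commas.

  step 0 ⇒ step 1: CAB ⇒ CA·AAB·AC
    A ↦ AAB
    B ↦ AC
    C ↦ CA

A->AAB, B->AC, C->CA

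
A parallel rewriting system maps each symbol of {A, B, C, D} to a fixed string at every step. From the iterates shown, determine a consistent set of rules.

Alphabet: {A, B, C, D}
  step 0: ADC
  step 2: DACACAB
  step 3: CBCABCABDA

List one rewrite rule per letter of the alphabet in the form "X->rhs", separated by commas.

A->B, B->DA, C->CA, D->C

  step 2 ⇒ step 3: DACACAB ⇒ C·B·CA·B·CA·B·DA
    A ↦ B
    B ↦ DA
    C ↦ CA
    D ↦ C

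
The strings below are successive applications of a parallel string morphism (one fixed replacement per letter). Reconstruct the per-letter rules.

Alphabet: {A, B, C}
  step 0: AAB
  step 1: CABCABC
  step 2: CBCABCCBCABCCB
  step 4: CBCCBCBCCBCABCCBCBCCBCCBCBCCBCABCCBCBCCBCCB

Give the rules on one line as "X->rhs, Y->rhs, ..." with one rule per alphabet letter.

A->CAB, B->C, C->CB

  step 1 ⇒ step 2: CABCABC ⇒ CB·CAB·C·CB·CAB·C·CB
    A ↦ CAB
    B ↦ C
    C ↦ CB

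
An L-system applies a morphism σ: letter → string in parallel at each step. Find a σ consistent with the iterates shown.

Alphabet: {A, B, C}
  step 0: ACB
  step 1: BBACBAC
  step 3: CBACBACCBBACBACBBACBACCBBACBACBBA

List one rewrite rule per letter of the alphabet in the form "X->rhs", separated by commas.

  step 0 ⇒ step 1: ACB ⇒ BBA·CBA·C
    A ↦ BBA
    B ↦ C
    C ↦ CBA

A->BBA, B->C, C->CBA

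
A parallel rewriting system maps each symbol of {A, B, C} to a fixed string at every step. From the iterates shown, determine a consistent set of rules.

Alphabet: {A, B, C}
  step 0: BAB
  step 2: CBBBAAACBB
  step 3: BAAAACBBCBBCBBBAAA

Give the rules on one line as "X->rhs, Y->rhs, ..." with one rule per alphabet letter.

  step 2 ⇒ step 3: CBBBAAACBB ⇒ BA·A·A·A·CBB·CBB·CBB·BA·A·A
    A ↦ CBB
    B ↦ A
    C ↦ BA

A->CBB, B->A, C->BA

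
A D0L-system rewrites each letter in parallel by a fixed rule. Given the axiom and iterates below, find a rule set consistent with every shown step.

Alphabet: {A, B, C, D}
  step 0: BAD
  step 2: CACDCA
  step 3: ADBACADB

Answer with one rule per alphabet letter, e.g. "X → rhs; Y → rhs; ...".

A->DB, B->DC, C->A, D->C

  step 2 ⇒ step 3: CACDCA ⇒ A·DB·A·C·A·DB
    A ↦ DB
    C ↦ A
    D ↦ C
    B ↦ DC  (constrained at step 0)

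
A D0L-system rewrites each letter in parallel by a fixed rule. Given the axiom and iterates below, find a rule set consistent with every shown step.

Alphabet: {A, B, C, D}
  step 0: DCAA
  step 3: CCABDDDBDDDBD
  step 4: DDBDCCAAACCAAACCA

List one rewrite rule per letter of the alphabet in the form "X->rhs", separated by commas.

A->BD, B->CC, C->D, D->A

  step 3 ⇒ step 4: CCABDDDBDDDBD ⇒ D·D·BD·CC·A·A·A·CC·A·A·A·CC·A
    A ↦ BD
    B ↦ CC
    C ↦ D
    D ↦ A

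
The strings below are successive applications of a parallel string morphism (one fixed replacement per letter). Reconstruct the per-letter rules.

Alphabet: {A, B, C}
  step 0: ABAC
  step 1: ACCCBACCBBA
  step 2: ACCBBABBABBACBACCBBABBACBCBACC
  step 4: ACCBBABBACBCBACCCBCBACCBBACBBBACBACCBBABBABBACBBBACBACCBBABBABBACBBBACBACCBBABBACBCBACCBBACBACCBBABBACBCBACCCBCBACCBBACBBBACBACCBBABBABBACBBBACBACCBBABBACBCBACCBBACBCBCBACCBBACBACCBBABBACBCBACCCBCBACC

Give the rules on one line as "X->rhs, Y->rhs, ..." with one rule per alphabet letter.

A->ACC, B->CB, C->BBA

  step 1 ⇒ step 2: ACCCBACCBBA ⇒ ACC·BBA·BBA·BBA·CB·ACC·BBA·BBA·CB·CB·ACC
    A ↦ ACC
    B ↦ CB
    C ↦ BBA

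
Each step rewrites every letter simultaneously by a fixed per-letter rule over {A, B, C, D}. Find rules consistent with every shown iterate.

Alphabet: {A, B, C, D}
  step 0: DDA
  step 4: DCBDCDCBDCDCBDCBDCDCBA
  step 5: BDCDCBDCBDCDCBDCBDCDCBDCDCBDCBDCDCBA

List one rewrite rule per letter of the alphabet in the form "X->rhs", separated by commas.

A->BA, B->DC, C->DC, D->B

  step 4 ⇒ step 5: DCBDCDCBDCDCBDCBDCDCBA ⇒ B·DC·DC·B·DC·B·DC·DC·B·DC·B·DC·DC·B·DC·DC·B·DC·B·DC·DC·BA
    A ↦ BA
    B ↦ DC
    C ↦ DC
    D ↦ B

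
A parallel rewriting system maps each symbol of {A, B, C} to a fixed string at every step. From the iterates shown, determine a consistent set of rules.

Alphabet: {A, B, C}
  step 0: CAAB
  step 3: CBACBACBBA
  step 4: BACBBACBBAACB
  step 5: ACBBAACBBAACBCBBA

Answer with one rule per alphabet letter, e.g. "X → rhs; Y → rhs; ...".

A->CB, B->A, C->B

  step 4 ⇒ step 5: BACBBACBBAACB ⇒ A·CB·B·A·A·CB·B·A·A·CB·CB·B·A
    A ↦ CB
    B ↦ A
    C ↦ B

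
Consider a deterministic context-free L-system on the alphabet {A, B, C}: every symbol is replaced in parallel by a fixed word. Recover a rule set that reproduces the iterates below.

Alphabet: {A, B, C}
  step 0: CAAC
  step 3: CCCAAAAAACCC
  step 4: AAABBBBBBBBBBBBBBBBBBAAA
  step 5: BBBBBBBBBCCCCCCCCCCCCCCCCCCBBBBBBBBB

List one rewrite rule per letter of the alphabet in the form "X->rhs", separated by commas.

  step 4 ⇒ step 5: AAABBBBBBBBBBBBBBBBBBAAA ⇒ BBB·BBB·BBB·C·C·C·C·C·C·C·C·C·C·C·C·C·C·C·C·C·C·BBB·BBB·BBB
    A ↦ BBB
    B ↦ C
  step 3 ⇒ step 4: CCCAAAAAACCC ⇒ A·A·A·BBB·BBB·BBB·BBB·BBB·BBB·A·A·A
    C ↦ A

A->BBB, B->C, C->A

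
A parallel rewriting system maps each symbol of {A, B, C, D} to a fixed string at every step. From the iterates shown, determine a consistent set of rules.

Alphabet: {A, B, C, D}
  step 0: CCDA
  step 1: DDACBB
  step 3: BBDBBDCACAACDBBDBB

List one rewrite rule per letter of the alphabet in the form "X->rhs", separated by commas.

  step 0 ⇒ step 1: CCDA ⇒ D·D·AC·BB
    A ↦ BB
    C ↦ D
    D ↦ AC
    B ↦ CA  (constrained at step 1)

A->BB, B->CA, C->D, D->AC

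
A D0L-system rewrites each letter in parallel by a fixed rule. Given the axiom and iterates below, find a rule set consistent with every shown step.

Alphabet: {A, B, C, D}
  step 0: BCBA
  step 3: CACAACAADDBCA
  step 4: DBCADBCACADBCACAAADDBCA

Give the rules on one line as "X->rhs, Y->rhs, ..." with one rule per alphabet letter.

A->CA, B->D, C->DB, D->A

  step 3 ⇒ step 4: CACAACAADDBCA ⇒ DB·CA·DB·CA·CA·DB·CA·CA·A·A·D·DB·CA
    A ↦ CA
    B ↦ D
    C ↦ DB
    D ↦ A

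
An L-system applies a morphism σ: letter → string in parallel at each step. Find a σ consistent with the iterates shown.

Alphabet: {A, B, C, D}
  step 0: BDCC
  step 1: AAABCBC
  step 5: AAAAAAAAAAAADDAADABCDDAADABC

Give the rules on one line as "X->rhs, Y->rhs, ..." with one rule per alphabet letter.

A->D, B->A, C->BC, D->AA

  step 0 ⇒ step 1: BDCC ⇒ A·AA·BC·BC
    B ↦ A
    C ↦ BC
    D ↦ AA
    A ↦ D  (constrained at step 1)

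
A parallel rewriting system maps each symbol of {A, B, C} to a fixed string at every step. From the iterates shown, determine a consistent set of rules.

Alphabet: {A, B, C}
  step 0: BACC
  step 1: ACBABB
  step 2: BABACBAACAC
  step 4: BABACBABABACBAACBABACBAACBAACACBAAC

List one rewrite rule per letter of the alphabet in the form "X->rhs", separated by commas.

A->BA, B->AC, C->B

  step 1 ⇒ step 2: ACBABB ⇒ BA·B·AC·BA·AC·AC
    A ↦ BA
    B ↦ AC
    C ↦ B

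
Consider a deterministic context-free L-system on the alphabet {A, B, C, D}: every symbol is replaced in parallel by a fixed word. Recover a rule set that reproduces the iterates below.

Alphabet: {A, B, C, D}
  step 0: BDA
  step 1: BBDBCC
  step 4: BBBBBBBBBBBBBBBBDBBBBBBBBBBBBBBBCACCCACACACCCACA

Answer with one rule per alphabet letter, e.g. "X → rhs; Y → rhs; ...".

A->CC, B->BB, C->CA, D->DB

  step 0 ⇒ step 1: BDA ⇒ BB·DB·CC
    A ↦ CC
    B ↦ BB
    D ↦ DB
    C ↦ CA  (constrained at step 1)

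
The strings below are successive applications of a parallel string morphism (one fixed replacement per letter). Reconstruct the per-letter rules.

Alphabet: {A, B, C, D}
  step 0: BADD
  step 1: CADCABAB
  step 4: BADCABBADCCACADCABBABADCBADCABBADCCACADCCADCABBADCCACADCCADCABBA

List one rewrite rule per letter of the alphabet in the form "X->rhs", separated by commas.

  step 0 ⇒ step 1: BADD ⇒ CA·DC·AB·AB
    A ↦ DC
    B ↦ CA
    D ↦ AB
    C ↦ BA  (constrained at step 1)

A->DC, B->CA, C->BA, D->AB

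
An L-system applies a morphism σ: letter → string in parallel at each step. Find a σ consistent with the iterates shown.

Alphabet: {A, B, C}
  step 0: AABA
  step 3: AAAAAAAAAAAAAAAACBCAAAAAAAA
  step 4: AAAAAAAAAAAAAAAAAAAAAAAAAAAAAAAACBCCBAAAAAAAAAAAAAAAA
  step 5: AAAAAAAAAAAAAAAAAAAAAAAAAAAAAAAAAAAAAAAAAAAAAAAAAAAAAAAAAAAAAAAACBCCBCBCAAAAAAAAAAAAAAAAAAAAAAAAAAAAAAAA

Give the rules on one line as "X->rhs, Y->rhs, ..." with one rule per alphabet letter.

  step 4 ⇒ step 5: AAAAAAAAAAAAAAAAAAAAAAAAAAAAAAAACBCCBAAAAAAAAAAAAAAAA ⇒ AA·AA·AA·AA·AA·AA·AA·AA·AA·AA·AA·AA·AA·AA·AA·AA·AA·AA·AA·AA·AA·AA·AA·AA·AA·AA·AA·AA·AA·AA·AA·AA·CB·C·CB·CB·C·AA·AA·AA·AA·AA·AA·AA·AA·AA·AA·AA·AA·AA·AA·AA·AA
    A ↦ AA
    B ↦ C
    C ↦ CB

A->AA, B->C, C->CB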